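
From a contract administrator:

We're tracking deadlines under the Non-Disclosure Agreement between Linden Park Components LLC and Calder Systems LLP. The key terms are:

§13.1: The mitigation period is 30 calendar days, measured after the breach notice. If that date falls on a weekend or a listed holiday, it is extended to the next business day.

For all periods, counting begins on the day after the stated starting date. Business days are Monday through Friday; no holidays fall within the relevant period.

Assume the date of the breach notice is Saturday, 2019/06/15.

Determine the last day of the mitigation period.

The last day of the mitigation period: 2019/06/15 + 30 days = 2019/07/15. 2019/07/15 is a Monday, so no roll-forward applies.

2019/07/15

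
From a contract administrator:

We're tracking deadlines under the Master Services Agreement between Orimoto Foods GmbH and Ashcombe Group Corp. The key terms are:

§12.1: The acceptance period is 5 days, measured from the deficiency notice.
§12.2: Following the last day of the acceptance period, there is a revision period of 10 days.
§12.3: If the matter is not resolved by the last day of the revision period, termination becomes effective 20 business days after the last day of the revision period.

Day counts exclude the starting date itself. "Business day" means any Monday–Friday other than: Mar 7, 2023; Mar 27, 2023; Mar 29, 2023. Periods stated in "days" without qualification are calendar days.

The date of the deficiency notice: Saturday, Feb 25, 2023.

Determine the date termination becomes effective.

Apr 11, 2023

Adding 5 calendar days to Feb 25, 2023 gives Mar 2, 2023, which is the last day of the acceptance period.
Adding 10 calendar days to Mar 2, 2023 gives Mar 12, 2023, which is the last day of the revision period.
The date termination becomes effective: 20 business days after Sunday, Mar 12, 2023, skipping weekends and the listed holidays on Mar 27, Mar 29 — Mar 13, Mar 14, Mar 15, Mar 16, …, Apr 7, Apr 10, Apr 11 — lands on Tuesday, Apr 11, 2023.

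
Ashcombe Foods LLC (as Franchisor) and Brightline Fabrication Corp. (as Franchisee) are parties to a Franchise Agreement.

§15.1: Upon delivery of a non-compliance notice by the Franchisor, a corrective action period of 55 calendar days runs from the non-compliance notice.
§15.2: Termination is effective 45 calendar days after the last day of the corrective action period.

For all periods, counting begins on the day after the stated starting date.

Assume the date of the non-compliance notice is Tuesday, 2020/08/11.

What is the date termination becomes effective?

2020/11/19

Adding 55 calendar days to 2020/08/11 gives 2020/10/05, which is the last day of the corrective action period.
The date termination becomes effective: 45 calendar days after 2020/10/05 is 2020/11/19.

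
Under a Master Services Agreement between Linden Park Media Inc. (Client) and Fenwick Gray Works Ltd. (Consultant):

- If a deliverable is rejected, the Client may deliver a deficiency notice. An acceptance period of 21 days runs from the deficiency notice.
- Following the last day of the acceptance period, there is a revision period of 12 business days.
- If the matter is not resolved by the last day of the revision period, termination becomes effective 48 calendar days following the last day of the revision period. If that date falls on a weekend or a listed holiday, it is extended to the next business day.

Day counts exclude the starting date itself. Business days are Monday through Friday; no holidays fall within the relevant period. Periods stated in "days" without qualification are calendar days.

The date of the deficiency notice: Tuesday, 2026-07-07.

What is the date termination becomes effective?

The last day of the acceptance period: 21 calendar days after 2026-07-07 is 2026-07-28.
From Tuesday, 2026-07-28, 12 business days (Jul 29, Jul 30, Jul 31, Aug 3, …, Aug 11, Aug 12, Aug 13, skipping weekends) brings us to Thursday, 2026-08-13, which is the last day of the revision period.
Adding 48 calendar days to 2026-08-13 gives 2026-09-30, which is the date termination becomes effective. 2026-09-30 is a Wednesday, so no roll-forward applies.

2026-09-30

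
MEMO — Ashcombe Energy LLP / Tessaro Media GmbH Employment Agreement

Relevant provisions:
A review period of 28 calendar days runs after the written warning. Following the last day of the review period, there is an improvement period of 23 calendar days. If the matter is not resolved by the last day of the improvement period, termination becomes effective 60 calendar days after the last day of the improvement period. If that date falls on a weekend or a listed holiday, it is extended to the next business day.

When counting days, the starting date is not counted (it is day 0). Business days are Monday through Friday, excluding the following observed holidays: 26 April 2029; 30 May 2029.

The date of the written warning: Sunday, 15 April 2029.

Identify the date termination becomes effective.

6 August 2029

The last day of the review period: 28 calendar days after 15 April 2029 is 13 May 2029.
The last day of the improvement period: 23 calendar days after 13 May 2029 is 5 June 2029.
The date termination becomes effective: 5 June 2029 + 60 days = 4 August 2029. That falls on a Saturday, so it rolls to the next business day, Monday, 6 August 2029.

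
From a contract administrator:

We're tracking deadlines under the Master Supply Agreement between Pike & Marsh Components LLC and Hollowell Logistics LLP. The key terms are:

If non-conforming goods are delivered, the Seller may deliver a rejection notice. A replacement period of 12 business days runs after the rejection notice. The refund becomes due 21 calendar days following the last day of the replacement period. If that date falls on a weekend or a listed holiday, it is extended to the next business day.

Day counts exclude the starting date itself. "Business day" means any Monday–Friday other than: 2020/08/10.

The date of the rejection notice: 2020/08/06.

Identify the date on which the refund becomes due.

The last day of the replacement period: 12 business days after Thursday, 2020/08/06, skipping weekends and the listed holiday on Aug 10 — Aug 7, Aug 11, Aug 12, Aug 13, …, Aug 21, Aug 24, Aug 25 — lands on Tuesday, 2020/08/25.
The date on which the refund becomes due: 21 calendar days after 2020/08/25 is 2020/09/15. 2020/09/15 is a Tuesday and is not a listed holiday, so no roll-forward applies.

2020/09/15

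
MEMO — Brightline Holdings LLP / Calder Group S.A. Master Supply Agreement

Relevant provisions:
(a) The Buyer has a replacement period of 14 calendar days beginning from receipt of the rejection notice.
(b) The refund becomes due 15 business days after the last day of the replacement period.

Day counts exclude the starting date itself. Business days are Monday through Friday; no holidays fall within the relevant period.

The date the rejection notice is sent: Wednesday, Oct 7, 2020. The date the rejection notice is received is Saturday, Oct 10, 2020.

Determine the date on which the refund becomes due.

The last day of the replacement period: 14 calendar days after Oct 10, 2020 is Oct 24, 2020.
From Saturday, Oct 24, 2020, 15 business days (Oct 26, Oct 27, Oct 28, Oct 29, …, Nov 11, Nov 12, Nov 13, skipping weekends) brings us to Friday, Nov 13, 2020, which is the date on which the refund becomes due.

Nov 13, 2020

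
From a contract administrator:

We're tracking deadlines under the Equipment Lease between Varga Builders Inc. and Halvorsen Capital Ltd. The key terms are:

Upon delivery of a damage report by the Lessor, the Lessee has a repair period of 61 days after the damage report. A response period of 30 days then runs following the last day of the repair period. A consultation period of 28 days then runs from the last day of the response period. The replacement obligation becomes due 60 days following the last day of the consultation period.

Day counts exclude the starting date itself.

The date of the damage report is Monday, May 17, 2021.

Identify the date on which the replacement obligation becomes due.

November 12, 2021

Adding 61 calendar days to May 17, 2021 gives July 17, 2021, which is the last day of the repair period.
Adding 30 calendar days to July 17, 2021 gives August 16, 2021, which is the last day of the response period.
The last day of the consultation period: 28 calendar days after August 16, 2021 is September 13, 2021.
The date on which the replacement obligation becomes due: 60 calendar days after September 13, 2021 is November 12, 2021.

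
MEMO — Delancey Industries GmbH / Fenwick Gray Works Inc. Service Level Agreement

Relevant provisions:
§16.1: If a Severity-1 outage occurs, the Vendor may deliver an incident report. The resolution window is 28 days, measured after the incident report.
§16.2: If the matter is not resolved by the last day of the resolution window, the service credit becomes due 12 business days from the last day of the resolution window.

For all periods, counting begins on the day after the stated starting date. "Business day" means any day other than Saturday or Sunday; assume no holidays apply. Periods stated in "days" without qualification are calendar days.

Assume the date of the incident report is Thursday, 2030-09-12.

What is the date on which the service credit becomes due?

2030-10-28

The last day of the resolution window: 2030-09-12 + 28 days = 2030-10-10.
The date on which the service credit becomes due: counting 12 business days from Thursday, 2030-10-10 (Oct 11, Oct 14, Oct 15, Oct 16, …, Oct 24, Oct 25, Oct 28, skipping weekends) reaches Monday, 2030-10-28.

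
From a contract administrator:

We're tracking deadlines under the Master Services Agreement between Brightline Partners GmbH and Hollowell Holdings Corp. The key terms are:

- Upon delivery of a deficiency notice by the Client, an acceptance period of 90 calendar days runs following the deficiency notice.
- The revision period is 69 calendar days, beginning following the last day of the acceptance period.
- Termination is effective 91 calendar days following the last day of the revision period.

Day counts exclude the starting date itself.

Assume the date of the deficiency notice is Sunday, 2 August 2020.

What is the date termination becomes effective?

The last day of the acceptance period: 2 August 2020 + 90 days = 31 October 2020.
The last day of the revision period: 69 calendar days after 31 October 2020 is 8 January 2021.
Adding 91 calendar days to 8 January 2021 gives 9 April 2021, which is the date termination becomes effective.

9 April 2021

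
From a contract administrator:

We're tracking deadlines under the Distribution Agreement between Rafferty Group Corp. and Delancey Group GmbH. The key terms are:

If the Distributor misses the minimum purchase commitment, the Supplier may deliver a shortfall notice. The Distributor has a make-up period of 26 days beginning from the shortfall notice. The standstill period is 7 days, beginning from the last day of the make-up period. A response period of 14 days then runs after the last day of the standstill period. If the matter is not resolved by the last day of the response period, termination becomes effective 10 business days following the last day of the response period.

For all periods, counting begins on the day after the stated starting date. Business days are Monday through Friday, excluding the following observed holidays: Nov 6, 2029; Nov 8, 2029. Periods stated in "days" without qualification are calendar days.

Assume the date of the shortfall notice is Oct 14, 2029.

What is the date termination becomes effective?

Dec 14, 2029

The last day of the make-up period: 26 calendar days after Oct 14, 2029 is Nov 9, 2029.
The last day of the standstill period: 7 calendar days after Nov 9, 2029 is Nov 16, 2029.
Adding 14 calendar days to Nov 16, 2029 gives Nov 30, 2029, which is the last day of the response period.
The date termination becomes effective: counting 10 business days from Friday, Nov 30, 2029 (Dec 3, Dec 4, Dec 5, Dec 6, Dec 7, Dec 10, Dec 11, Dec 12, Dec 13, Dec 14, skipping weekends) reaches Friday, Dec 14, 2029.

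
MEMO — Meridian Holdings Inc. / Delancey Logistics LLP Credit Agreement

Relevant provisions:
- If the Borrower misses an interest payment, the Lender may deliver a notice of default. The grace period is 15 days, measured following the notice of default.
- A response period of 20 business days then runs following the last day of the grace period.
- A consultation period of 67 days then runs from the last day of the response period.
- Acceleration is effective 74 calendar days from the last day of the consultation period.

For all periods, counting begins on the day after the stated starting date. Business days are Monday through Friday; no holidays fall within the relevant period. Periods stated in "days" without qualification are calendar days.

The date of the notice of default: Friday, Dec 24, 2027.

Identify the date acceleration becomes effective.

Jun 24, 2028

The last day of the grace period: Dec 24, 2027 + 15 days = Jan 8, 2028.
The last day of the response period: counting 20 business days from Saturday, Jan 8, 2028 (Jan 10, Jan 11, Jan 12, Jan 13, …, Feb 2, Feb 3, Feb 4, skipping weekends) reaches Friday, Feb 4, 2028.
Adding 67 calendar days to Feb 4, 2028 gives Apr 11, 2028, which is the last day of the consultation period.
The date acceleration becomes effective: Apr 11, 2028 + 74 days = Jun 24, 2028.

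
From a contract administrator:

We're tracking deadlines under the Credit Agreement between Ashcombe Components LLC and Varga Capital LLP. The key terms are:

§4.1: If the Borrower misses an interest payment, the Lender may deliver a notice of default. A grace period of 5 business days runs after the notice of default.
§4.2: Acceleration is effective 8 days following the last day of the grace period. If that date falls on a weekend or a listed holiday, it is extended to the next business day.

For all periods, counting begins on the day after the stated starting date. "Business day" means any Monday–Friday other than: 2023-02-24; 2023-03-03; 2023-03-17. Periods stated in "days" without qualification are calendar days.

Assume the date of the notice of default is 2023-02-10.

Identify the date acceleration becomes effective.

2023-02-27

The last day of the grace period: counting 5 business days from Friday, 2023-02-10 (Feb 13, Feb 14, Feb 15, Feb 16, Feb 17, skipping weekends) reaches Friday, 2023-02-17.
Adding 8 calendar days to 2023-02-17 gives 2023-02-25, which is the date acceleration becomes effective. That falls on a Saturday, so it rolls to the next business day, Monday, 2023-02-27.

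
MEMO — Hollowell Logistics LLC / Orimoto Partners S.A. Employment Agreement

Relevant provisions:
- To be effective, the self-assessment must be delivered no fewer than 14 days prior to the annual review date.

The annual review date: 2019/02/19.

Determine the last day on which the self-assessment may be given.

Counting back 14 calendar days from 2019/02/19 gives 2019/02/05.

2019/02/05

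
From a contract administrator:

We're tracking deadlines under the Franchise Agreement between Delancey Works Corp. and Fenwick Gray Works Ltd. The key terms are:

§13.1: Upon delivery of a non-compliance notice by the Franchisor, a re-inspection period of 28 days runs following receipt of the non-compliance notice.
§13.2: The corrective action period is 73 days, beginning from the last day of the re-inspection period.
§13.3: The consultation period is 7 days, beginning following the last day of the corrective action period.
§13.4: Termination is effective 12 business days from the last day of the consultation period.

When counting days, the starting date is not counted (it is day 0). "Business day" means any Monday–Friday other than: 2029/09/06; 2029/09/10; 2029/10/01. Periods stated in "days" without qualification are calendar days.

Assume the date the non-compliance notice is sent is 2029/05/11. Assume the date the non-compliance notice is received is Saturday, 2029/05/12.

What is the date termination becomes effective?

2029/09/17

The last day of the re-inspection period: 2029/05/12 + 28 days = 2029/06/09.
The last day of the corrective action period: 73 calendar days after 2029/06/09 is 2029/08/21.
The last day of the consultation period: 7 calendar days after 2029/08/21 is 2029/08/28.
The date termination becomes effective: 12 business days after Tuesday, 2029/08/28, skipping weekends and the listed holidays on Sep 6, Sep 10 — Aug 29, Aug 30, Aug 31, Sep 3, …, Sep 13, Sep 14, Sep 17 — lands on Monday, 2029/09/17.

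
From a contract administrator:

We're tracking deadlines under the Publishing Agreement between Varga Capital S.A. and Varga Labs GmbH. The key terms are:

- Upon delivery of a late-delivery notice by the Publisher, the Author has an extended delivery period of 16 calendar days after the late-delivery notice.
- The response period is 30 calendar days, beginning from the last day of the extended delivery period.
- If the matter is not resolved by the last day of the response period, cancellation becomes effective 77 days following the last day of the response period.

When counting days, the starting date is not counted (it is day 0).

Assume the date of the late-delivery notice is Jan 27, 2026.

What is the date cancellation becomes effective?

May 30, 2026

Adding 16 calendar days to Jan 27, 2026 gives Feb 12, 2026, which is the last day of the extended delivery period.
Adding 30 calendar days to Feb 12, 2026 gives Mar 14, 2026, which is the last day of the response period.
Adding 77 calendar days to Mar 14, 2026 gives May 30, 2026, which is the date cancellation becomes effective.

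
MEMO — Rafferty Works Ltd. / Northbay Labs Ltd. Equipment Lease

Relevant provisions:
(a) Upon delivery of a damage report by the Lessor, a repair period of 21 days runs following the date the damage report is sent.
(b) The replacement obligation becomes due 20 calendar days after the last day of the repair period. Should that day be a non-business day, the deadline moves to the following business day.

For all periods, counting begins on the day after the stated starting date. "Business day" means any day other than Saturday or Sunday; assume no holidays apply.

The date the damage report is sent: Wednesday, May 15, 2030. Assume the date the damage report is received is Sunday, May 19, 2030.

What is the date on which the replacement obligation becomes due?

Jun 25, 2030

The last day of the repair period: May 15, 2030 + 21 days = Jun 5, 2030.
The date on which the replacement obligation becomes due: 20 calendar days after Jun 5, 2030 is Jun 25, 2030. Jun 25, 2030 is a Tuesday, so no roll-forward applies.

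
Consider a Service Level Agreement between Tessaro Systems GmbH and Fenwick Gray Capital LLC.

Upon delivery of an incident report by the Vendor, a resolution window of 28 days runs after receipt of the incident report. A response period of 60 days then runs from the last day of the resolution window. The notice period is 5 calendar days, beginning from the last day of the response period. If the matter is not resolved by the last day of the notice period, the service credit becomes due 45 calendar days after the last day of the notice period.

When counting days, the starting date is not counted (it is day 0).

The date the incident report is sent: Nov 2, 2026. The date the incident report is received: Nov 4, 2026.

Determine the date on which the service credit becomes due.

The last day of the resolution window: Nov 4, 2026 + 28 days = Dec 2, 2026.
The last day of the response period: 60 calendar days after Dec 2, 2026 is Jan 31, 2027.
Adding 5 calendar days to Jan 31, 2027 gives Feb 5, 2027, which is the last day of the notice period.
The date on which the service credit becomes due: Feb 5, 2027 + 45 days = Mar 22, 2027.

Mar 22, 2027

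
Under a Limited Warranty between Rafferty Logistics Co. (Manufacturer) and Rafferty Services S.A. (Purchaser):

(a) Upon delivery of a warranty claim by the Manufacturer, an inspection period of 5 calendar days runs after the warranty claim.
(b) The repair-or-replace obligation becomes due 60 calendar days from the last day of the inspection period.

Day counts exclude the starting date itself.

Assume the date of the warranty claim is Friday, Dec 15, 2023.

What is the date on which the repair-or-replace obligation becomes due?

Feb 18, 2024

The last day of the inspection period: 5 calendar days after Dec 15, 2023 is Dec 20, 2023.
The date on which the repair-or-replace obligation becomes due: 60 calendar days after Dec 20, 2023 is Feb 18, 2024.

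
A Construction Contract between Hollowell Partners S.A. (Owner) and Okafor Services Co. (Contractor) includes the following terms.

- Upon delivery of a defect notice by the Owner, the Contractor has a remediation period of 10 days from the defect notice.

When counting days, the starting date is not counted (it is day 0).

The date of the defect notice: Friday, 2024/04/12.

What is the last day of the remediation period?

2024/04/22

Adding 10 calendar days to 2024/04/12 gives 2024/04/22, which is the last day of the remediation period.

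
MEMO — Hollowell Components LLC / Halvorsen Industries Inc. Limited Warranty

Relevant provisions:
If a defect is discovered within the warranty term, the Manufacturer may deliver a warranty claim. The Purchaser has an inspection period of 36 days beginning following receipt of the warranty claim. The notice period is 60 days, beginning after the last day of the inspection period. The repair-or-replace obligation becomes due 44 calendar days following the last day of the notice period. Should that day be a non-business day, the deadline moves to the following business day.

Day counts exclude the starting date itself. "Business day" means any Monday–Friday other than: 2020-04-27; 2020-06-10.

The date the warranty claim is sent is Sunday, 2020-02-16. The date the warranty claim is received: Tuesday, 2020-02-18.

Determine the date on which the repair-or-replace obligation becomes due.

2020-07-07

The last day of the inspection period: 36 calendar days after 2020-02-18 is 2020-03-25.
The last day of the notice period: 2020-03-25 + 60 days = 2020-05-24.
The date on which the repair-or-replace obligation becomes due: 44 calendar days after 2020-05-24 is 2020-07-07. 2020-07-07 is a Tuesday and is not a listed holiday, so no roll-forward applies.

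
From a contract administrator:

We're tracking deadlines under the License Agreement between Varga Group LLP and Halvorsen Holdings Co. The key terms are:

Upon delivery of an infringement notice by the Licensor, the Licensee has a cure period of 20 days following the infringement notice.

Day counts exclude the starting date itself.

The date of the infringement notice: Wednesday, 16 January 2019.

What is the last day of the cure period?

5 February 2019

Adding 20 calendar days to 16 January 2019 gives 5 February 2019, which is the last day of the cure period.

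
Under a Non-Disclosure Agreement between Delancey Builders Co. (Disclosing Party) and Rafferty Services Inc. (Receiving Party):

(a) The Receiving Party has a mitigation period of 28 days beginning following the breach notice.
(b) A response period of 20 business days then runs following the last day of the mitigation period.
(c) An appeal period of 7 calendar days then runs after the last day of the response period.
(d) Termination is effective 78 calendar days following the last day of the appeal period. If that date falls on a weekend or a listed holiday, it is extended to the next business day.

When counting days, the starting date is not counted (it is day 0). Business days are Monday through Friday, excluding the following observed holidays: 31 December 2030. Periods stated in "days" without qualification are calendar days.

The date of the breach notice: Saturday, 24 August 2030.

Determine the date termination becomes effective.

Adding 28 calendar days to 24 August 2030 gives 21 September 2030, which is the last day of the mitigation period.
The last day of the response period: 20 business days after Saturday, 21 September 2030, skipping weekends — Sep 23, Sep 24, Sep 25, Sep 26, …, Oct 16, Oct 17, Oct 18 — lands on Friday, 18 October 2030.
The last day of the appeal period: 7 calendar days after 18 October 2030 is 25 October 2030.
The date termination becomes effective: 25 October 2030 + 78 days = 11 January 2031. That falls on a Saturday, so it rolls to the next business day, Monday, 13 January 2031.

13 January 2031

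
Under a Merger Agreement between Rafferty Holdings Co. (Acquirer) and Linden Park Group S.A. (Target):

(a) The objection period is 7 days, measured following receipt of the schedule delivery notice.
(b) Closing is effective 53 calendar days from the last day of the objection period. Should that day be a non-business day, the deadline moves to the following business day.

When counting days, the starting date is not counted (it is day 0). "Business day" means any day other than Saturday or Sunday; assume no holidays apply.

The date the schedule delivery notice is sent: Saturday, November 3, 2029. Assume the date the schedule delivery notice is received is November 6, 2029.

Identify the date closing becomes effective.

The last day of the objection period: 7 calendar days after November 6, 2029 is November 13, 2029.
The date closing becomes effective: 53 calendar days after November 13, 2029 is January 5, 2030. That falls on a Saturday, so it rolls to the next business day, Monday, January 7, 2030.

January 7, 2030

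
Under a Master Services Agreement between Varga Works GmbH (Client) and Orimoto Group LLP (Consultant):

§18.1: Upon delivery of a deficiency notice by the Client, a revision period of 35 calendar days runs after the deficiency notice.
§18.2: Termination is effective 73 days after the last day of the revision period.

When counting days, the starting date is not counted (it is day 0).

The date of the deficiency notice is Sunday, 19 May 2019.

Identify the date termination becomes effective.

4 September 2019

Adding 35 calendar days to 19 May 2019 gives 23 June 2019, which is the last day of the revision period.
The date termination becomes effective: 23 June 2019 + 73 days = 4 September 2019.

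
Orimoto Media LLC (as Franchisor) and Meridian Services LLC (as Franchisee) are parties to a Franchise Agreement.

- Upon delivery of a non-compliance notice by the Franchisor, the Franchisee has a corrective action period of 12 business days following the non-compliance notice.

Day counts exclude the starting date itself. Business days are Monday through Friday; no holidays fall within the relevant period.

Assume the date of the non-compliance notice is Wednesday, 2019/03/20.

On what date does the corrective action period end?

2019/04/05

The last day of the corrective action period: counting 12 business days from Wednesday, 2019/03/20 (Mar 21, Mar 22, Mar 25, Mar 26, …, Apr 3, Apr 4, Apr 5, skipping weekends) reaches Friday, 2019/04/05.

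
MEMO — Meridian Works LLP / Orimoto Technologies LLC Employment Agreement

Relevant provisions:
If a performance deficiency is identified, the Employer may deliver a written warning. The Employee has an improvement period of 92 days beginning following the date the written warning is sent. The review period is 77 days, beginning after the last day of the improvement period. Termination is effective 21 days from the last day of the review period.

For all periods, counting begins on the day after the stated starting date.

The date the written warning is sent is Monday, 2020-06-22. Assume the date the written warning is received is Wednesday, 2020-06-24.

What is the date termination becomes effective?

2020-12-29

The last day of the improvement period: 92 calendar days after 2020-06-22 is 2020-09-22.
The last day of the review period: 77 calendar days after 2020-09-22 is 2020-12-08.
The date termination becomes effective: 21 calendar days after 2020-12-08 is 2020-12-29.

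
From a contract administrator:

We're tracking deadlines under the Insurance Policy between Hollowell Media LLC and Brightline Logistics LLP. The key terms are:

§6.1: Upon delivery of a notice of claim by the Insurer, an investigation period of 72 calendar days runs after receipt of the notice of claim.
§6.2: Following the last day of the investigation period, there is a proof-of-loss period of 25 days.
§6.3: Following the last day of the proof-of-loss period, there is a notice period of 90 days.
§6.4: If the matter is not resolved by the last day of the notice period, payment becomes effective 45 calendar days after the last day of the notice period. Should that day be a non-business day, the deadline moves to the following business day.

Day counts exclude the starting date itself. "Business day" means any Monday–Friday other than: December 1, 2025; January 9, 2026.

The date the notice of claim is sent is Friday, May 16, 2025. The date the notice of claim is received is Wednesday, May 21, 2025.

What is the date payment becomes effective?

Adding 72 calendar days to May 21, 2025 gives August 1, 2025, which is the last day of the investigation period.
Adding 25 calendar days to August 1, 2025 gives August 26, 2025, which is the last day of the proof-of-loss period.
The last day of the notice period: 90 calendar days after August 26, 2025 is November 24, 2025.
The date payment becomes effective: 45 calendar days after November 24, 2025 is January 8, 2026. January 8, 2026 is a Thursday and is not a listed holiday, so no roll-forward applies.

January 8, 2026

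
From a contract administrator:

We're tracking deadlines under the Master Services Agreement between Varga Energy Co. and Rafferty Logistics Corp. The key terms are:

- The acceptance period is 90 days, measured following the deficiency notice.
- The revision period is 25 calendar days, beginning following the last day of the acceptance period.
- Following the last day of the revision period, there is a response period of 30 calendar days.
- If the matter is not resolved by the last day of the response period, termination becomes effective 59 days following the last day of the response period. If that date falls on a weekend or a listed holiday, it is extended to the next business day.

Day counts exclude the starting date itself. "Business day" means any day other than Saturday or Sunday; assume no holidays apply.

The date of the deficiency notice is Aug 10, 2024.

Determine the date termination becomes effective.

The last day of the acceptance period: 90 calendar days after Aug 10, 2024 is Nov 8, 2024.
The last day of the revision period: 25 calendar days after Nov 8, 2024 is Dec 3, 2024.
The last day of the response period: Dec 3, 2024 + 30 days = Jan 2, 2025.
Adding 59 calendar days to Jan 2, 2025 gives Mar 2, 2025, which is the date termination becomes effective. That falls on a Sunday, so it rolls to the next business day, Monday, Mar 3, 2025.

Mar 3, 2025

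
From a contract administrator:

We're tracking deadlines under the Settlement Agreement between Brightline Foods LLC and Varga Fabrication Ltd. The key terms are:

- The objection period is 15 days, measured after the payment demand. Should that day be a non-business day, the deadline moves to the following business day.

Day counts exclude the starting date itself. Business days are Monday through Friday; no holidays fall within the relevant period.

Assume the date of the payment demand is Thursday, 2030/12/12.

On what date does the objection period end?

2030/12/27

The last day of the objection period: 15 calendar days after 2030/12/12 is 2030/12/27. 2030/12/27 is a Friday, so no roll-forward applies.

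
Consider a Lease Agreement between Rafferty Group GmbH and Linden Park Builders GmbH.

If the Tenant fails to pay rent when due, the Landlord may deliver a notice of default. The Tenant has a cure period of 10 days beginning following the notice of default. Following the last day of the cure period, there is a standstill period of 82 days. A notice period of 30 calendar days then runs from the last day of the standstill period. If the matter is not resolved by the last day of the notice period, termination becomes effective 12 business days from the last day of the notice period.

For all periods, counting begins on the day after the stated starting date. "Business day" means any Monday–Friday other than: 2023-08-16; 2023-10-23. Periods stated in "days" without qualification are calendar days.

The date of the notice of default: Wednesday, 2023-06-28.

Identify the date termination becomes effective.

2023-11-14

The last day of the cure period: 2023-06-28 + 10 days = 2023-07-08.
The last day of the standstill period: 82 calendar days after 2023-07-08 is 2023-09-28.
The last day of the notice period: 2023-09-28 + 30 days = 2023-10-28.
The date termination becomes effective: 12 business days after Saturday, 2023-10-28, skipping weekends — Oct 30, Oct 31, Nov 1, Nov 2, …, Nov 10, Nov 13, Nov 14 — lands on Tuesday, 2023-11-14.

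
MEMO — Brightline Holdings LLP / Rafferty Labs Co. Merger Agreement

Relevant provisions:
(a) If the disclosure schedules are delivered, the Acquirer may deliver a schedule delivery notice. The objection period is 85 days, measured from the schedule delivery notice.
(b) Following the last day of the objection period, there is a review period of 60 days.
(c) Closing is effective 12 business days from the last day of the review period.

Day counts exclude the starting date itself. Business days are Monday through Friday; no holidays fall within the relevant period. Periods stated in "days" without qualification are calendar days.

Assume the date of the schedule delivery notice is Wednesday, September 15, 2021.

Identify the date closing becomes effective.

February 23, 2022

The last day of the objection period: 85 calendar days after September 15, 2021 is December 9, 2021.
The last day of the review period: December 9, 2021 + 60 days = February 7, 2022.
The date closing becomes effective: counting 12 business days from Monday, February 7, 2022 (Feb 8, Feb 9, Feb 10, Feb 11, …, Feb 21, Feb 22, Feb 23, skipping weekends) reaches Wednesday, February 23, 2022.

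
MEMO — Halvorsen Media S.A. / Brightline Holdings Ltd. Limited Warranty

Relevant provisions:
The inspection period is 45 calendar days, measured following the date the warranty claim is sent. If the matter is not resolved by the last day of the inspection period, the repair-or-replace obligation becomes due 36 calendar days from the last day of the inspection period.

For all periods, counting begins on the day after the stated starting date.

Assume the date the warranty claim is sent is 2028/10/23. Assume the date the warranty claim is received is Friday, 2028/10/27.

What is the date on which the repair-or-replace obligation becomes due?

The last day of the inspection period: 2028/10/23 + 45 days = 2028/12/07.
The date on which the repair-or-replace obligation becomes due: 36 calendar days after 2028/12/07 is 2029/01/12.

2029/01/12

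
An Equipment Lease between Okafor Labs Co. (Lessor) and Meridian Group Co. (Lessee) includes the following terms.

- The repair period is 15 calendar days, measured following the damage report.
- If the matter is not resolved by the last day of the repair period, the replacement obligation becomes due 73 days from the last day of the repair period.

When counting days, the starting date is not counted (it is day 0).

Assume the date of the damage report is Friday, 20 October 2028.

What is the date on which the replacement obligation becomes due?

Adding 15 calendar days to 20 October 2028 gives 4 November 2028, which is the last day of the repair period.
The date on which the replacement obligation becomes due: 73 calendar days after 4 November 2028 is 16 January 2029.

16 January 2029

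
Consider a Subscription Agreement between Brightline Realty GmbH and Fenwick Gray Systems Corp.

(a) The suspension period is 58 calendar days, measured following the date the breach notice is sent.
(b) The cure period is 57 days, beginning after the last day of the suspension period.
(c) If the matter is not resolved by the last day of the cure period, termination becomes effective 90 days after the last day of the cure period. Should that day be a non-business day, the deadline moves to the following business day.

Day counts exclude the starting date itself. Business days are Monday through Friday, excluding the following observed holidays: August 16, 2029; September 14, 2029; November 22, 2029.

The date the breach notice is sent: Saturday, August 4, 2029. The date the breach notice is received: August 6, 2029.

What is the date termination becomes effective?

February 25, 2030

Adding 58 calendar days to August 4, 2029 gives October 1, 2029, which is the last day of the suspension period.
The last day of the cure period: October 1, 2029 + 57 days = November 27, 2029.
The date termination becomes effective: 90 calendar days after November 27, 2029 is February 25, 2030. February 25, 2030 is a Monday and is not a listed holiday, so no roll-forward applies.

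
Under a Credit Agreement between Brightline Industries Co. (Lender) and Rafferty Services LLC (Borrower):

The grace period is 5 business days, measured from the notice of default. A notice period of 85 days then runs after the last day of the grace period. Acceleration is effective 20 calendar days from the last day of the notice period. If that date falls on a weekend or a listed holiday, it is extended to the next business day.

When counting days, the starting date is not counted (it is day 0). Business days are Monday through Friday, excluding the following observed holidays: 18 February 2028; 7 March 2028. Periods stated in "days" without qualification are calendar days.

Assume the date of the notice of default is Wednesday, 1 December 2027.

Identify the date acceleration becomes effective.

22 March 2028

The last day of the grace period: counting 5 business days from Wednesday, 1 December 2027 (Dec 2, Dec 3, Dec 6, Dec 7, Dec 8, skipping weekends) reaches Wednesday, 8 December 2027.
Adding 85 calendar days to 8 December 2027 gives 2 March 2028, which is the last day of the notice period.
Adding 20 calendar days to 2 March 2028 gives 22 March 2028, which is the date acceleration becomes effective. 22 March 2028 is a Wednesday and is not a listed holiday, so no roll-forward applies.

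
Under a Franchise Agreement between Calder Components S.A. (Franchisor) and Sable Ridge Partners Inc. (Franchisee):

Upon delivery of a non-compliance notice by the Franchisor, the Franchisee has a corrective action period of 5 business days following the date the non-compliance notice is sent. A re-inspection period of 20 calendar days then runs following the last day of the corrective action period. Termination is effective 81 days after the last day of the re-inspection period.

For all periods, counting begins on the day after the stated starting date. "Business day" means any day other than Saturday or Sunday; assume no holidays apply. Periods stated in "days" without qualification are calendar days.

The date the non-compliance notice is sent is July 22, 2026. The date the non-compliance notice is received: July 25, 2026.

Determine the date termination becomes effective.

The last day of the corrective action period: counting 5 business days from Wednesday, July 22, 2026 (Jul 23, Jul 24, Jul 27, Jul 28, Jul 29, skipping weekends) reaches Wednesday, July 29, 2026.
The last day of the re-inspection period: July 29, 2026 + 20 days = August 18, 2026.
Adding 81 calendar days to August 18, 2026 gives November 7, 2026, which is the date termination becomes effective.

November 7, 2026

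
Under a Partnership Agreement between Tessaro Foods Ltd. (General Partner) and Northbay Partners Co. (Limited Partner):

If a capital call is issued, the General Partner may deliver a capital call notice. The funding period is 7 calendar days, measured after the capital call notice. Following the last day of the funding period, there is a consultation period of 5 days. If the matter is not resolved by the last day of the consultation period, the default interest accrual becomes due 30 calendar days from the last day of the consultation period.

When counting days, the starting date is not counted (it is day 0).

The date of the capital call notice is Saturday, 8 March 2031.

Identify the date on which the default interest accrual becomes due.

Adding 7 calendar days to 8 March 2031 gives 15 March 2031, which is the last day of the funding period.
Adding 5 calendar days to 15 March 2031 gives 20 March 2031, which is the last day of the consultation period.
The date on which the default interest accrual becomes due: 20 March 2031 + 30 days = 19 April 2031.

19 April 2031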